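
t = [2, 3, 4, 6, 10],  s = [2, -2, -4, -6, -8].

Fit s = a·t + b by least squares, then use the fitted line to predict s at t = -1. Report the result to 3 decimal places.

ŝ = 3.000

Sums needed: Σt·t = 165, Σt = 25, Σ1 = 5.
And Σt·s = -134, Σs = -18.
Eliminating b: 5·(row 1) − 25·(row 2) gives 200·a = 5·(-134) − 25·(-18) = -220, so a = -11/10.
Then b = ((-18) − 25·(-11/10))/5 = 19/10.
At t = -1: ŝ = (-11/10)·(-1) + (19/10)·(1) = 3.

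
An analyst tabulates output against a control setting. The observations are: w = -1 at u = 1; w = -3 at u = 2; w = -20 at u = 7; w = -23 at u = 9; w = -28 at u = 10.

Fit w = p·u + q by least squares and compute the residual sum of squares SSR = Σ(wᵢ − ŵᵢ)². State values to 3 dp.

XᵀX·[p, q]ᵀ = Xᵀw reads: 235·p + 29·q = -634;  29·p + 5·q = -75.
(Σu·u = 235, Σu = 29, Σ1 = 5, Σu·w = -634, Σw = -75.)
Eliminating q: 5·(row 1) − 29·(row 2) gives 334·p = 5·(-634) − 29·(-75) = -995, so p = -995/334.
Then q = ((-75) − 29·(-995/334))/5 = 761/334.
Residuals: -50/167, 227/334, -238/167, 256/167, -163/334; SSR = 1727/334.

SSR = 5.171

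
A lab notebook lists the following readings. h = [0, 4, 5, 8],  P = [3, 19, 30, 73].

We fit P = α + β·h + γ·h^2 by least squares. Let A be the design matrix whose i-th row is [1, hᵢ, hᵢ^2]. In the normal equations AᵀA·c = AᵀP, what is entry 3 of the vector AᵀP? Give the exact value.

Entry 3 ↔ basis h^2, so (AᵀP)_{3} = Σᵢ (h^2)·Pᵢ = (0)·(3) + (16)·(19) + (25)·(30) + (64)·(73) = 5726.

5726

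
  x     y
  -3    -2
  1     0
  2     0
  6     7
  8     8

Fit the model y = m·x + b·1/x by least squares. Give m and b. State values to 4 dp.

m = 1.0594, b = -1.7541

Compute the Gram sums: Σx·x = 114, Σx·1/x = 5, Σ1/x·1/x = 809/576.
Moment sums: Σx·y = 112, Σ1/x·y = 17/6.
Normal equations: [[114, 5]; [5, 809/576]]·[m, b]ᵀ = [112, 17/6]ᵀ.
det = 114·(809/576) − 5² = 12971/96.
m = (112·(809/576) − 5·(17/6))/(12971/96) = 41224/38913; b = (114·(17/6) − 5·112)/(12971/96) = -22752/12971.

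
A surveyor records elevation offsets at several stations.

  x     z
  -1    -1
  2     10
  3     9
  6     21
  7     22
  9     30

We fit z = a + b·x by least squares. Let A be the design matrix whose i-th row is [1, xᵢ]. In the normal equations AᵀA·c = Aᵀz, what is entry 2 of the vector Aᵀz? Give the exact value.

598

Entry 2 ↔ basis x, so (Aᵀz)_{2} = Σᵢ (x)·zᵢ = (-1)·(-1) + (2)·(10) + (3)·(9) + (6)·(21) + (7)·(22) + (9)·(30) = 598.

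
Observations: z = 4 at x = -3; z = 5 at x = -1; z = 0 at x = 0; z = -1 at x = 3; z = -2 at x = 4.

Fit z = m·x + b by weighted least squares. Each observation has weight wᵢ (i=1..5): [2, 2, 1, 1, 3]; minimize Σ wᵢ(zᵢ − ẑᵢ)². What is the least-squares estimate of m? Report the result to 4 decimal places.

The normal equations are: 77·m + 7·b = -61;  7·m + 9·b = 11.
det = 77·9 − 7² = 644.
m = ((-61)·9 − 7·11)/644 = -313/322; b = (77·11 − 7·(-61))/644 = 91/46.

m = -0.9720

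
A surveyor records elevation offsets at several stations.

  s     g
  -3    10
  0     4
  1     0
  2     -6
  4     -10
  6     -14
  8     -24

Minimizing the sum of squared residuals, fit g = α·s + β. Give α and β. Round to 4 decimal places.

AᵀA·[α, β]ᵀ = Aᵀg reads: 130·α + 18·β = -358;  18·α + 7·β = -40.
det = 130·7 − 18² = 586.
α = ((-358)·7 − 18·(-40))/586 = -893/293; β = (130·(-40) − 18·(-358))/586 = 622/293.

α = -3.0478, β = 2.1229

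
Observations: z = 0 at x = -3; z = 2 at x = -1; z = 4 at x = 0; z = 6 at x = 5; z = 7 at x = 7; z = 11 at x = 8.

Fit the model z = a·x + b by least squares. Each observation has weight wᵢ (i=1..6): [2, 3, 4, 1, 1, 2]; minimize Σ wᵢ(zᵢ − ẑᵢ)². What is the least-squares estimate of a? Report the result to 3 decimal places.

With design matrix A, AᵀWA = [[223, 19]; [19, 13]] and AᵀWz = [249, 57]ᵀ.
Eliminating b: 13·(row 1) − 19·(row 2) gives 2538·a = 13·249 − 19·57 = 2154, so a = 359/423.
Then b = (57 − 19·(359/423))/13 = 1330/423.

a = 0.849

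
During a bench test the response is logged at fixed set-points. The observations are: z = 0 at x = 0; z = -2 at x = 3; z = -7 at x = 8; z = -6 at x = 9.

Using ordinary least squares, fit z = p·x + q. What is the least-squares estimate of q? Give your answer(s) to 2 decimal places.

q = 0.05

Setting ∂/∂p … = 0 gives: 154·p + 20·q = -116;  20·p + 4·q = -15.
Eliminating q: 4·(row 1) − 20·(row 2) gives 216·p = 4·(-116) − 20·(-15) = -164, so p = -41/54.
Then q = ((-15) − 20·(-41/54))/4 = 5/108.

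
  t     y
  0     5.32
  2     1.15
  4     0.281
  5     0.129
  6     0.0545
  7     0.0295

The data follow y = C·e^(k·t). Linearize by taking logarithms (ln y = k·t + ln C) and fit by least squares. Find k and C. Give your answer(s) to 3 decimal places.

Taking logs, ln y = k·t + ln C, so regress ln y on t.
Σt = 24.0000, Σ(t)² = 130.0000, Σln y = -7.9390, Σt·ln y = -57.1587.
Equations: 130.0000·k + 24.0000·ln C = -57.1587;  24.0000·k + 6·ln C = -7.9390.
Solving (det = 204.0000): k = -0.74713, ln C = 1.66537, so C = exp(1.66537) = 5.28761.

k = -0.747, C = 5.288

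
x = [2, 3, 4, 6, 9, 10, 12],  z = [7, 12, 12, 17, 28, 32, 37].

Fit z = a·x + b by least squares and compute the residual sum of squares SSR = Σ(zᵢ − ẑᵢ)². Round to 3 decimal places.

Entries of AᵀA: Σx·x = 390, Σx = 46, Σ1 = 7.
For Aᵀz: Σx·z = 1216, Σz = 145.
AᵀA·[a, b]ᵀ = Aᵀz becomes [[390, 46]; [46, 7]]·[a, b]ᵀ = [1216, 145]ᵀ.
Eliminating b: 7·(row 1) − 46·(row 2) gives 614·a = 7·1216 − 46·145 = 1842, so a = 3.
Then b = (145 − 46·3)/7 = 1.
Residuals: 0, 2, -1, -2, 0, 1, 0; SSR = 10.

SSR = 10.000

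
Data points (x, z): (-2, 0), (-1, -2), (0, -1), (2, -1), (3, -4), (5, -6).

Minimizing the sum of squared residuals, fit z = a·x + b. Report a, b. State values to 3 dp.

a = -0.737, b = -1.474

With design matrix M, MᵀM = [[43, 7]; [7, 6]] and Mᵀz = [-42, -14]ᵀ.
Δ = 43·6 − 7² = 209.
a = ((-42)·6 − 7·(-14))/209 = -14/19; b = (43·(-14) − 7·(-42))/209 = -28/19.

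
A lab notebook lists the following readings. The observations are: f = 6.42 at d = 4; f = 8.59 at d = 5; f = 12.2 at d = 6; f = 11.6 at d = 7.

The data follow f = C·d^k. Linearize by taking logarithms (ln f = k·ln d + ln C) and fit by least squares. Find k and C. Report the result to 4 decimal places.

k = 1.1663, C = 1.3195

Linearized form: ln f = k·ln d + ln C. From the 4 transformed points,
Σln d = 6.7334, Σ(ln d)² = 11.5091, Σln f = 8.9625, Σln d·ln f = 15.2904.
Equations: 11.5091·k + 6.7334·ln C = 15.2904;  6.7334·k + 4·ln C = 8.9625.
Δ = 11.5091·4 − (6.7334)² = 0.6976; k = (15.2904·4 − 6.7334·8.9625)/0.6976 = 1.16635, ln C = (11.5091·8.9625 − 6.7334·15.2904)/0.6976 = 0.27725, so C = exp(0.27725) = 1.31949.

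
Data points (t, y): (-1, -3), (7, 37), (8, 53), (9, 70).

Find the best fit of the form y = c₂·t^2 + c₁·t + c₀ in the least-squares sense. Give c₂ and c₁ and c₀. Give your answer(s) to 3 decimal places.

c₂ = 1.145, c₁ = -1.836, c₀ = -5.986

The normal equations are: 13059·c₂ + 1583·c₁ + 195·c₀ = 10872;  1583·c₂ + 195·c₁ + 23·c₀ = 1316;  195·c₂ + 23·c₁ + 4·c₀ = 157.
(Σt^2·t^2 = 13059, Σt^2·t = 1583, Σt^2 = 195, Σt·t = 195, Σt = 23, Σ1 = 4, Σt^2·y = 10872, Σt·y = 1316, Σy = 157.)
Solving the 3×3 system (Gaussian elimination) gives c₂ = 11127/9722, c₁ = -17853/9722, c₀ = -29099/4861.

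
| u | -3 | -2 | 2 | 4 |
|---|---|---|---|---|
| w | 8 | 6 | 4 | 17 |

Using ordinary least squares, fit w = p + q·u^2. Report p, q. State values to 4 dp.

From the data, Σ1 = 4, Σu^2 = 33, Σu^2·u^2 = 369.
Moment sums: Σw = 35, Σu^2·w = 384.
So MᵀM·[p, q]ᵀ = Mᵀw: [[4, 33]; [33, 369]]·[p, q]ᵀ = [35, 384]ᵀ.
Determinant 4·369 − 33² = 387.
p = (35·369 − 33·384)/387 = 27/43; q = (4·384 − 33·35)/387 = 127/129.

p = 0.6279, q = 0.9845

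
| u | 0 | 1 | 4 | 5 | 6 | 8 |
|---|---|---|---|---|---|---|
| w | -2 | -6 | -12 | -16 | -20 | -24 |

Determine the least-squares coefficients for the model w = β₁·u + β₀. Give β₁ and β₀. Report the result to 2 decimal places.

Normal-equation sums: Σu·u = 142, Σu = 24, Σ1 = 6.
For Mᵀw: Σu·w = -446, Σw = -80.
So MᵀM·[β₁, β₀]ᵀ = Mᵀw: [[142, 24]; [24, 6]]·[β₁, β₀]ᵀ = [-446, -80]ᵀ.
Eliminating β₀: 6·(row 1) − 24·(row 2) gives 276·β₁ = 6·(-446) − 24·(-80) = -756, so β₁ = -63/23.
Then β₀ = ((-80) − 24·(-63/23))/6 = -164/69.

β₁ = -2.74, β₀ = -2.38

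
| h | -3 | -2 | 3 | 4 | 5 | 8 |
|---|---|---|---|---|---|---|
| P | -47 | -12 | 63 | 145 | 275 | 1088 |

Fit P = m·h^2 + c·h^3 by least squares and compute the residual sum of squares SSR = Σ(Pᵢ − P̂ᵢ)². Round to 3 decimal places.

The normal system MᵀM·[m, c]ᵀ = MᵀP is [[5155, 36885]; [36885, 283387]]·[m, c]ᵀ = [78923, 603777]ᵀ.
Δ = 5155·283387 − 36885² = 100356760.
m = (78923·283387 − 36885·603777)/100356760 = 23859389/25089190; c = (5155·603777 − 36885·78923)/100356760 = 10069779/5017838.
Residuals: -17253133/12544595, 3141662/12544595, 461736/1792085, 16926523/12544595, 943065/2508919, -4298208/12544595; SSR = 51432789/12544595.

SSR = 4.100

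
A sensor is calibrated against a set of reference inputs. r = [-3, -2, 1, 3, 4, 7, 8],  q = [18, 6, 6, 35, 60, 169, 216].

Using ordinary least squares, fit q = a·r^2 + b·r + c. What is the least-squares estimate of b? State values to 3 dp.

b = 2.944

From the data, Σr^2·r^2 = 6932, Σr^2·r = 912, Σr^2 = 152, Σr·r = 152, Σr = 18, Σ1 = 7.
Moment sums: Σr^2·q = 23572, Σr·q = 3196, Σq = 510.
MᵀM·[a, b, c]ᵀ = Mᵀq becomes [[6932, 912, 152]; [912, 152, 18]; [152, 18, 7]]·[a, b, c]ᵀ = [23572, 3196, 510]ᵀ.
Solving the 3×3 system (Gaussian elimination) gives a = 21191/7019, b = 20662/7019, c = -1894/7019.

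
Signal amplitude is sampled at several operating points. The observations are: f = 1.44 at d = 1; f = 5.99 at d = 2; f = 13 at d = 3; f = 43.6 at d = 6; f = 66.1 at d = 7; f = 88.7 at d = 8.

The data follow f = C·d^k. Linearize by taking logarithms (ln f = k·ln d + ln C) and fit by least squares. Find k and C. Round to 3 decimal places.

k = 1.944, C = 1.487

With ln fᵢ as the transformed response and ln dᵢ as the regressor:
AᵀA = [[13.0084, 7.6089]; [7.6089, 6]], rhs = [28.3051, 17.1712]ᵀ  (here Σln d = 7.6089, Σ(ln d)² = 13.0084, Σln f = 17.1712, Σln d·ln f = 28.3051).
Δ = 13.0084·6 − (7.6089)² = 20.1558; k = (28.3051·6 − 7.6089·17.1712)/20.1558 = 1.94375, ln C = (13.0084·17.1712 − 7.6089·28.3051)/20.1558 = 0.39691, so C = exp(0.39691) = 1.48722.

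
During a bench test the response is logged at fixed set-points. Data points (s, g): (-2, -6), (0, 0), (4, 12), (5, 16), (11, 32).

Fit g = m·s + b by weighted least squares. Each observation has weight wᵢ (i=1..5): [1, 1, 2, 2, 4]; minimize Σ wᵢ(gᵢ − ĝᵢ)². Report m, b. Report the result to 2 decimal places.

m = 2.90, b = 0.43

Normal-equation sums: Σwᵢ·s·s = 570, Σwᵢ·s = 60, Σwᵢ·1 = 10.
Right-hand side: Σwᵢ·s·g = 1676, Σwᵢ·g = 178.
MᵀWM·[m, b]ᵀ = MᵀWg becomes [[570, 60]; [60, 10]]·[m, b]ᵀ = [1676, 178]ᵀ.
Δ = 570·10 − 60² = 2100.
m = (1676·10 − 60·178)/2100 = 304/105; b = (570·178 − 60·1676)/2100 = 3/7.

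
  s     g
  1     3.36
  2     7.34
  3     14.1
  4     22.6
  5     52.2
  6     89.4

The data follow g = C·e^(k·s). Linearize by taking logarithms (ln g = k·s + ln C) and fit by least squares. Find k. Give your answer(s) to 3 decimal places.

k = 0.650

Taking logs, ln g = k·s + ln C, so regress ln g on s.
Σs = 21.0000, Σ(s)² = 91.0000, Σln g = 17.4176, Σs·ln g = 72.3431.
Equations: 91.0000·k + 21.0000·ln C = 72.3431;  21.0000·k + 6·ln C = 17.4176.
Δ = 91.0000·6 − (21.0000)² = 105.0000; k = (72.3431·6 − 21.0000·17.4176)/105.0000 = 0.65037, ln C = (91.0000·17.4176 − 21.0000·72.3431)/105.0000 = 0.62664.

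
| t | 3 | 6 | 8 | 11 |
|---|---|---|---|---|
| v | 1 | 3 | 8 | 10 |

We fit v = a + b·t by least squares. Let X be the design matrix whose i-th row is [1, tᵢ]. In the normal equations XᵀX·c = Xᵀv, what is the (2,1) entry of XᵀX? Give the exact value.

28

Row 2 ↔ basis t, column 1 ↔ basis 1, so (XᵀX)_{2,1} = Σᵢ t = (3)·(1) + (6)·(1) + (8)·(1) + (11)·(1) = 28.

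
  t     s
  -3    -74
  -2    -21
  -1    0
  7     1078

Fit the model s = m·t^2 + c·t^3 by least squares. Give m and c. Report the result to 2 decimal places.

m = 0.85, c = 3.02

Normal-equation sums: Σt^2·t^2 = 2499, Σt^2·t^3 = 16531, Σt^3·t^3 = 118443.
Moment sums: Σt^2·s = 52072, Σt^3·s = 371920.
AᵀA·[m, c]ᵀ = Aᵀs becomes [[2499, 16531]; [16531, 118443]]·[m, c]ᵀ = [52072, 371920]ᵀ.
Eliminating c: 118443·(row 1) − 16531·(row 2) gives 22715096·m = 118443·52072 − 16531·371920 = 19354376, so m = 2419297/2839387.
Then c = (371920 − 16531·(2419297/2839387))/118443 = 8578231/2839387.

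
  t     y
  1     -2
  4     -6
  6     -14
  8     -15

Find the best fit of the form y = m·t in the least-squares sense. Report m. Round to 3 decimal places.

Normal-equation sums: Σt·t = 117.
And Σt·y = -230.
Normal equations: [[117]]·[m]ᵀ = [-230]ᵀ.
m = (-230)/117 = -1.96581.

m = -1.966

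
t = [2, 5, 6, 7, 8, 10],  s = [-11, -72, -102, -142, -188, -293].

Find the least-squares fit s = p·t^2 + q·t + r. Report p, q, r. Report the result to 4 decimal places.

With design matrix A, AᵀA = [[18434, 2204, 278]; [2204, 278, 38]; [278, 38, 6]] and Aᵀs = [-53806, -6422, -808]ᵀ.
Row-reducing yields p = -3503/1155, q = 247/231, r = -32/35.

p = -3.0329, q = 1.0693, r = -0.9143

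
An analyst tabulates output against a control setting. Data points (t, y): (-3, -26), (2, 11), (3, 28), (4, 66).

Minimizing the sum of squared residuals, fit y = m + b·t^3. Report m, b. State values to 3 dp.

m = 1.642, b = 1.006

With design matrix M, MᵀM = [[4, 72]; [72, 5618]] and Mᵀy = [79, 5770]ᵀ.
Eliminating b: 5618·(row 1) − 72·(row 2) gives 17288·m = 5618·79 − 72·5770 = 28382, so m = 14191/8644.
Then b = (5770 − 72·(14191/8644))/5618 = 2174/2161.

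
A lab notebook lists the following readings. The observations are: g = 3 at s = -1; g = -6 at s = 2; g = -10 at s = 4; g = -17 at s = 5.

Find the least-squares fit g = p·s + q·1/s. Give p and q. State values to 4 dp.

p = -3.0672, q = 0.2726

Sums needed: Σs·s = 46, Σs·1/s = 4, Σ1/s·1/s = 541/400.
For Mᵀg: Σs·g = -140, Σ1/s·g = -119/10.
So MᵀM·[p, q]ᵀ = Mᵀg: [[46, 4]; [4, 541/400]]·[p, q]ᵀ = [-140, -119/10]ᵀ.
det = 46·(541/400) − 4² = 9243/200.
p = ((-140)·(541/400) − 4·(-119/10))/(9243/200) = -3150/1027; q = (46·(-119/10) − 4·(-140))/(9243/200) = 280/1027.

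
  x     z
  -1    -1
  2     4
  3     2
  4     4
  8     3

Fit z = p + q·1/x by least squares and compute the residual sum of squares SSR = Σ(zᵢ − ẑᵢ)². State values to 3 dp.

SSR = 2.781

Sums needed: Σ1 = 5, Σ1/x = 5/24, Σ1/x·1/x = 829/576.
For Aᵀz: Σz = 12, Σ1/x·z = 121/24.
AᵀA·[p, q]ᵀ = Aᵀz becomes [[5, 5/24]; [5/24, 829/576]]·[p, q]ᵀ = [12, 121/24]ᵀ.
Eliminating q: (829/576)·(row 1) − (5/24)·(row 2) gives (515/72)·p = (829/576)·12 − (5/24)·(121/24) = 9343/576, so p = 9343/4120.
Then q = ((121/24) − (5/24)·(9343/4120))/(829/576) = 327/103.
Residuals: -383/4120, 597/4120, -5463/4120, 3867/4120, 691/2060; SSR = 11459/4120.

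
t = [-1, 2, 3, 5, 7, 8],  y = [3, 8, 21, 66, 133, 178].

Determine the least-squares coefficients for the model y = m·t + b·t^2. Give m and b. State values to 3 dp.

The normal system MᵀM·[m, b]ᵀ = Mᵀy is [[152, 1014]; [1014, 7220]]·[m, b]ᵀ = [2761, 19783]ᵀ.
Eliminating b: 7220·(row 1) − 1014·(row 2) gives 69244·m = 7220·2761 − 1014·19783 = -125542, so m = -62771/34622.
Then b = (19783 − 1014·(-62771/34622))/7220 = 103681/34622.

m = -1.813, b = 2.995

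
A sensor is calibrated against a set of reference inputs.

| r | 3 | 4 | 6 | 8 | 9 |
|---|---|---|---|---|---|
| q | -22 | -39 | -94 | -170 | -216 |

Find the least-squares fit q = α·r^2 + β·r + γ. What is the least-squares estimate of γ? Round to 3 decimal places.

From the data, Σr^2·r^2 = 12290, Σr^2·r = 1548, Σr^2 = 206, Σr·r = 206, Σr = 30, Σ1 = 5.
Right-hand side: Σr^2·q = -32582, Σr·q = -4090, Σq = -541.
Normal equations: [[12290, 1548, 206]; [1548, 206, 30]; [206, 30, 5]]·[α, β, γ]ᵀ = [-32582, -4090, -541]ᵀ.
Row-reducing yields α = -412/147, β = 746/637, γ = 67/273.

γ = 0.245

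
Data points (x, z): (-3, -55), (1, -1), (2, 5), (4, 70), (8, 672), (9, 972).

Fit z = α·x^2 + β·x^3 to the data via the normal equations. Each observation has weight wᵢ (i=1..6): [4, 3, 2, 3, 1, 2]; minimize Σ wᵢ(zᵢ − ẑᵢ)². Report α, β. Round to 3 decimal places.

α = -1.625, β = 1.514

Sums needed: Σwᵢ·x^2·x^2 = 18345, Σwᵢ·x^2·x^3 = 153033, Σwᵢ·x^3·x^3 = 1340361.
Right-hand side: Σwᵢ·x^2·z = 201889, Σwᵢ·x^3·z = 1780697.
det = 18345·1340361 − 153033² = 1169823456.
α = (201889·1340361 − 153033·1780697)/1169823456 = -79219253/48742644; β = (18345·1780697 − 153033·201889)/1169823456 = 24600099/16247548.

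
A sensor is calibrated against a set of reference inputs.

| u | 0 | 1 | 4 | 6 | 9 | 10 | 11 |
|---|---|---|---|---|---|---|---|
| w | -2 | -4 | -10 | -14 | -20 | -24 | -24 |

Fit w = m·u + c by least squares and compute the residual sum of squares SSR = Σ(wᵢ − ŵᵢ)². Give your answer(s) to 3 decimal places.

SSR = 2.831

From the data, Σu·u = 355, Σu = 41, Σ1 = 7.
And Σu·w = -812, Σw = -98.
Normal equations: [[355, 41]; [41, 7]]·[m, c]ᵀ = [-812, -98]ᵀ.
Eliminating c: 7·(row 1) − 41·(row 2) gives 804·m = 7·(-812) − 41·(-98) = -1666, so m = -833/402.
Then c = ((-98) − 41·(-833/402))/7 = -749/402.
Residuals: -55/402, -13/201, 61/402, 119/402, 103/201, -569/402, 44/67; SSR = 569/201.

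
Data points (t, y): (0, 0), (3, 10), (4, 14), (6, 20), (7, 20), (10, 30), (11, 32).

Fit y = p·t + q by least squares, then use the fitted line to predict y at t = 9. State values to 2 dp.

ŷ = 26.99

The normal equations are: 331·p + 41·q = 998;  41·p + 7·q = 126.
(Σt·t = 331, Σt = 41, Σ1 = 7, Σt·y = 998, Σy = 126.)
Determinant 331·7 − 41² = 636.
p = (998·7 − 41·126)/636 = 455/159; q = (331·126 − 41·998)/636 = 197/159.
At t = 9: ŷ = (455/159)·(9) + (197/159)·(1) = 4292/159.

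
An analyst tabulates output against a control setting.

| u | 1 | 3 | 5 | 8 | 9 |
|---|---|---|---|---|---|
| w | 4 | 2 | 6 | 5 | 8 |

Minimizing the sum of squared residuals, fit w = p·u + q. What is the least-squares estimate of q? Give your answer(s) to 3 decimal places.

The normal system AᵀA·[p, q]ᵀ = Aᵀw is [[180, 26]; [26, 5]]·[p, q]ᵀ = [152, 25]ᵀ.
Eliminating q: 5·(row 1) − 26·(row 2) gives 224·p = 5·152 − 26·25 = 110, so p = 55/112.
Then q = (25 − 26·(55/112))/5 = 137/56.

q = 2.446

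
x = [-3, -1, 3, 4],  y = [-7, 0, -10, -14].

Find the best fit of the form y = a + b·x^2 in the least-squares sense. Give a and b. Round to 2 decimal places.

a = 0.46, b = -0.94

With design matrix M, MᵀM = [[4, 35]; [35, 419]] and Mᵀy = [-31, -377]ᵀ.
Determinant 4·419 − 35² = 451.
a = ((-31)·419 − 35·(-377))/451 = 206/451; b = (4·(-377) − 35·(-31))/451 = -423/451.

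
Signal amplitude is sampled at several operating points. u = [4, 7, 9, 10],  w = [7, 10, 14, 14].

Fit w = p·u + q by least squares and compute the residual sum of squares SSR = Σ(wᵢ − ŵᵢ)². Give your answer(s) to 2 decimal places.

From the data, Σu·u = 246, Σu = 30, Σ1 = 4.
Moment sums: Σu·w = 364, Σw = 45.
So MᵀM·[p, q]ᵀ = Mᵀw: [[246, 30]; [30, 4]]·[p, q]ᵀ = [364, 45]ᵀ.
det = 246·4 − 30² = 84.
p = (364·4 − 30·45)/84 = 53/42; q = (246·45 − 30·364)/84 = 25/14.
Residuals: 1/6, -13/21, 6/7, -17/42; SSR = 55/42.

SSR = 1.31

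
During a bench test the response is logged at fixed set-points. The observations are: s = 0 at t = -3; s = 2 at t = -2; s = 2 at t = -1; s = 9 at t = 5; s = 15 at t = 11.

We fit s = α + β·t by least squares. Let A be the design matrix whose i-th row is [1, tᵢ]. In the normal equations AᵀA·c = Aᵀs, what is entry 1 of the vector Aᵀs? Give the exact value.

28

Entry 1 ↔ basis 1, so (Aᵀs)_{1} = Σᵢ sᵢ = (1)·(0) + (1)·(2) + (1)·(2) + (1)·(9) + (1)·(15) = 28.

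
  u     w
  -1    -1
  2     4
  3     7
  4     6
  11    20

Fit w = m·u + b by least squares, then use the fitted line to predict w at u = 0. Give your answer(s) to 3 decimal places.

ŵ = 0.584

Normal-equation sums: Σu·u = 151, Σu = 19, Σ1 = 5.
Moment sums: Σu·w = 274, Σw = 36.
Normal equations: [[151, 19]; [19, 5]]·[m, b]ᵀ = [274, 36]ᵀ.
det = 151·5 − 19² = 394.
m = (274·5 − 19·36)/394 = 343/197; b = (151·36 − 19·274)/394 = 115/197.
At u = 0: ŵ = (343/197)·(0) + (115/197)·(1) = 115/197.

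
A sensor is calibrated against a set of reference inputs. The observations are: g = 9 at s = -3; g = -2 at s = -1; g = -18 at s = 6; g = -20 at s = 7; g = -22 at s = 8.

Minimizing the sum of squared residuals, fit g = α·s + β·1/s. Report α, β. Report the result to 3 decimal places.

Normal-equation sums: Σs·s = 159, Σs·1/s = 5, Σ1/s·1/s = 33161/28224.
Moment sums: Σs·g = -449, Σ1/s·g = -269/28.
Normal equations: [[159, 5]; [5, 33161/28224]]·[α, β]ᵀ = [-449, -269/28]ᵀ.
Eliminating β: (33161/28224)·(row 1) − 5·(row 2) gives (1522333/9408)·α = (33161/28224)·(-449) − 5·(-269/28) = -13533529/28224, so α = -13533529/4566999.
Then β = ((-269/28) − 5·(-13533529/4566999))/(33161/28224) = 6749904/1522333.

α = -2.963, β = 4.434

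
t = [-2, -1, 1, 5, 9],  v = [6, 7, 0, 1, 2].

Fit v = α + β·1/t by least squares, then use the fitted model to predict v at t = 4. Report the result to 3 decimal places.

The normal system MᵀM·[α, β]ᵀ = Mᵀv is [[5, -17/90]; [-17/90, 18649/8100]]·[α, β]ᵀ = [16, -431/45]ᵀ.
Determinant 5·(18649/8100) − (-17/90)² = 23239/2025.
α = (16·(18649/8100) − (-17/90)·(-431/45))/(23239/2025) = 8345/2734; β = (5·(-431/45) − (-17/90)·16)/(23239/2025) = -90855/23239.
At t = 4: v̂ = (8345/2734)·(1) + (-90855/23239)·(1/4) = 192875/92956.

v̂ = 2.075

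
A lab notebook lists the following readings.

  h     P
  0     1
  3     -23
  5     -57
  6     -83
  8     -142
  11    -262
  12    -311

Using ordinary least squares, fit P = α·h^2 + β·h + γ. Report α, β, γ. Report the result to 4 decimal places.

From the data, Σh^2·h^2 = 41475, Σh^2·h = 3939, Σh^2 = 399, Σh·h = 399, Σh = 45, Σ1 = 7.
For AᵀP: Σh^2·P = -90194, Σh·P = -8602, ΣP = -877.
So AᵀA·[α, β, γ]ᵀ = AᵀP: [[41475, 3939, 399]; [3939, 399, 45]; [399, 45, 7]]·[α, β, γ]ᵀ = [-90194, -8602, -877]ᵀ.
Solving the 3×3 system (Gaussian elimination) gives α = -131573/65058, β = -15703/9294, γ = 9243/10843.

α = -2.0224, β = -1.6896, γ = 0.8524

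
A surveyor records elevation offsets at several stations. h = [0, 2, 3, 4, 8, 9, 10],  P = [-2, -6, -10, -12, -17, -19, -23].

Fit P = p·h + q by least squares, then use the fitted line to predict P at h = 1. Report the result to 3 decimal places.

P̂ = -4.822

Entries of XᵀX: Σh·h = 274, Σh = 36, Σ1 = 7.
Moment sums: Σh·P = -627, ΣP = -89.
det = 274·7 − 36² = 622.
p = ((-627)·7 − 36·(-89))/622 = -1185/622; q = (274·(-89) − 36·(-627))/622 = -907/311.
At h = 1: P̂ = (-1185/622)·(1) + (-907/311)·(1) = -2999/622.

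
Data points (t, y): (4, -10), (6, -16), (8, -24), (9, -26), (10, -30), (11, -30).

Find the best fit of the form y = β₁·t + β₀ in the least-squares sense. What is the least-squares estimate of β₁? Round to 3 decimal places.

Forming AᵀA = [[418, 48]; [48, 6]] and Aᵀy = [-1192, -136]ᵀ gives AᵀA·[β₁, β₀]ᵀ = Aᵀy.
Eliminating β₀: 6·(row 1) − 48·(row 2) gives 204·β₁ = 6·(-1192) − 48·(-136) = -624, so β₁ = -52/17.
Then β₀ = ((-136) − 48·(-52/17))/6 = 92/51.

β₁ = -3.059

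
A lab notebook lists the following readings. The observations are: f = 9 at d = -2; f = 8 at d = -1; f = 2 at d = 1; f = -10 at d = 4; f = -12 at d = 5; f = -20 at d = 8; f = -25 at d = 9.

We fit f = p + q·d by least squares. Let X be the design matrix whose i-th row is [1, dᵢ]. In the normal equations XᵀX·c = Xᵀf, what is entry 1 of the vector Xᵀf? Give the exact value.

Entry 1 ↔ basis 1, so (Xᵀf)_{1} = Σᵢ fᵢ = (1)·(9) + (1)·(8) + (1)·(2) + (1)·(-10) + (1)·(-12) + (1)·(-20) + (1)·(-25) = -48.

-48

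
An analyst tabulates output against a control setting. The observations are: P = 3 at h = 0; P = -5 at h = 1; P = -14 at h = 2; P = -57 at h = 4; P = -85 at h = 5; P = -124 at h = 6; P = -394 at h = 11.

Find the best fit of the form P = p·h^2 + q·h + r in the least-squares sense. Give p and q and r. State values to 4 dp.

XᵀX·[p, q, r]ᵀ = XᵀP reads: 16835·p + 1745·q + 203·r = -55236;  1745·p + 203·q + 29·r = -5764;  203·p + 29·q + 7·r = -676.
(Σh^2·h^2 = 16835, Σh^2·h = 1745, Σh^2 = 203, Σh·h = 203, Σh = 29, Σ1 = 7, Σh^2·P = -55236, Σh·P = -5764, ΣP = -676.)
Row-reducing yields p = -119624/39333, q = -14518/5619, r = 30558/13111.

p = -3.0413, q = -2.5837, r = 2.3307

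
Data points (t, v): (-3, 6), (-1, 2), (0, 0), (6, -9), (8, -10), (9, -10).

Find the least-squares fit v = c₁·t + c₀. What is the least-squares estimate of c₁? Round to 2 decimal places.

The normal equations are: 191·c₁ + 19·c₀ = -244;  19·c₁ + 6·c₀ = -21.
(Σt·t = 191, Σt = 19, Σ1 = 6, Σt·v = -244, Σv = -21.)
Determinant 191·6 − 19² = 785.
c₁ = ((-244)·6 − 19·(-21))/785 = -213/157; c₀ = (191·(-21) − 19·(-244))/785 = 125/157.

c₁ = -1.36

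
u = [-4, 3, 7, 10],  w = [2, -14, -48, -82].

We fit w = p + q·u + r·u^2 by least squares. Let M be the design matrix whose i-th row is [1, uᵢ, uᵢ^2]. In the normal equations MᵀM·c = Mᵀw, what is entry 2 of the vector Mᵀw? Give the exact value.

Entry 2 ↔ basis u, so (Mᵀw)_{2} = Σᵢ (u)·wᵢ = (-4)·(2) + (3)·(-14) + (7)·(-48) + (10)·(-82) = -1206.

-1206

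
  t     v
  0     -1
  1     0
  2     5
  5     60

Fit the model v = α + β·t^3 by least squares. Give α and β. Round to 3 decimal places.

With design matrix M, MᵀM = [[4, 134]; [134, 15690]] and Mᵀv = [64, 7540]ᵀ.
Δ = 4·15690 − 134² = 44804.
α = (64·15690 − 134·7540)/44804 = -1550/11201; β = (4·7540 − 134·64)/44804 = 5396/11201.

α = -0.138, β = 0.482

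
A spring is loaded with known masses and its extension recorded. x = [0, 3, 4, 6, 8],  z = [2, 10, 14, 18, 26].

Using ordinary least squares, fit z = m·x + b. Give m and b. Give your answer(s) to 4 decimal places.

m = 2.9348, b = 1.6739

Entries of MᵀM: Σx·x = 125, Σx = 21, Σ1 = 5.
For Mᵀz: Σx·z = 402, Σz = 70.
So MᵀM·[m, b]ᵀ = Mᵀz: [[125, 21]; [21, 5]]·[m, b]ᵀ = [402, 70]ᵀ.
det = 125·5 − 21² = 184.
m = (402·5 − 21·70)/184 = 135/46; b = (125·70 − 21·402)/184 = 77/46.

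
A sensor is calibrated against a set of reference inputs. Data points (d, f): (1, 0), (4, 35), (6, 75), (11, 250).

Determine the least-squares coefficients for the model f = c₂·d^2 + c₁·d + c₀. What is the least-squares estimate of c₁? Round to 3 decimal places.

c₁ = 1.361

Entries of AᵀA: Σd^2·d^2 = 16194, Σd^2·d = 1612, Σd^2 = 174, Σd·d = 174, Σd = 22, Σ1 = 4.
Right-hand side: Σd^2·f = 33510, Σd·f = 3340, Σf = 360.
So AᵀA·[c₂, c₁, c₀]ᵀ = Aᵀf: [[16194, 1612, 174]; [1612, 174, 22]; [174, 22, 4]]·[c₂, c₁, c₀]ᵀ = [33510, 3340, 360]ᵀ.
Solving the 3×3 system (Gaussian elimination) gives c₂ = 1105/562, c₁ = 765/562, c₀ = -1695/562.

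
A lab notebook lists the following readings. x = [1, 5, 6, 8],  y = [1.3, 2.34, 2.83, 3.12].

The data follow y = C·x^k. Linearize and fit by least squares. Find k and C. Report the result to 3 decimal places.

Let Y = ln y. Fitting Y = k·ln x + ln C by least squares:
AᵀA = [[10.1248, 5.4806]; [5.4806, 4]], rhs = [5.5982, 3.2906]ᵀ  (here Σln x = 5.4806, Σ(ln x)² = 10.1248, Σln y = 3.2906, Σln x·ln y = 5.5982).
Δ = 10.1248·4 − (5.4806)² = 10.4617; k = (5.5982·4 − 5.4806·3.2906)/10.4617 = 0.41659, ln C = (10.1248·3.2906 − 5.4806·5.5982)/10.4617 = 0.25186, so C = exp(0.25186) = 1.28641.

k = 0.417, C = 1.286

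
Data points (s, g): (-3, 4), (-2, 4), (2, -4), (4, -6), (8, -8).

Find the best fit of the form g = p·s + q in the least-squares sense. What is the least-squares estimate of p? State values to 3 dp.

Setting ∂/∂p … = 0 gives: 97·p + 9·q = -116;  9·p + 5·q = -10.
(Σs·s = 97, Σs = 9, Σ1 = 5, Σs·g = -116, Σg = -10.)
Eliminating q: 5·(row 1) − 9·(row 2) gives 404·p = 5·(-116) − 9·(-10) = -490, so p = -245/202.
Then q = ((-10) − 9·(-245/202))/5 = 37/202.

p = -1.213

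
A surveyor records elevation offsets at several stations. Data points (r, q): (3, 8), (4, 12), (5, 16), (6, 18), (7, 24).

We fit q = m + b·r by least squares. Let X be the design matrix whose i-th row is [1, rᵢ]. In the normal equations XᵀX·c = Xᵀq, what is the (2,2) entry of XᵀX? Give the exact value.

135

Row 2 ↔ basis r, column 2 ↔ basis r, so (XᵀX)_{2,2} = Σᵢ (r)·(r) = (3)·(3) + (4)·(4) + (5)·(5) + (6)·(6) + (7)·(7) = 135.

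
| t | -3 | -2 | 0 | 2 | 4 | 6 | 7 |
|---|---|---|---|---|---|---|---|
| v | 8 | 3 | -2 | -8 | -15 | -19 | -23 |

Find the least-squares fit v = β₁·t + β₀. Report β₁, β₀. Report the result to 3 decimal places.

XᵀX·[β₁, β₀]ᵀ = Xᵀv reads: 118·β₁ + 14·β₀ = -381;  14·β₁ + 7·β₀ = -56.
(Σt·t = 118, Σt = 14, Σ1 = 7, Σt·v = -381, Σv = -56.)
Eliminating β₀: 7·(row 1) − 14·(row 2) gives 630·β₁ = 7·(-381) − 14·(-56) = -1883, so β₁ = -269/90.
Then β₀ = ((-56) − 14·(-269/90))/7 = -91/45.

β₁ = -2.989, β₀ = -2.022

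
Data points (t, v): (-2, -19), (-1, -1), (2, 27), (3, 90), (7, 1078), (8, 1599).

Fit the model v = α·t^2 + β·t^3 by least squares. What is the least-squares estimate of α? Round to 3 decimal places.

The normal equations are: 6611·α + 49817·β = 155999;  49817·α + 380651·β = 1191241.
Determinant 6611·380651 − 49817² = 34750272.
α = (155999·380651 − 49817·1191241)/34750272 = 9280613/8687568; β = (6611·1191241 − 49817·155999)/34750272 = 25973017/8687568.

α = 1.068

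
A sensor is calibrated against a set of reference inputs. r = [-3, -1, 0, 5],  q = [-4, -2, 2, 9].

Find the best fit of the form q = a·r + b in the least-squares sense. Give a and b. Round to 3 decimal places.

a = 1.662, b = 0.835

AᵀA·[a, b]ᵀ = Aᵀq reads: 35·a + 1·b = 59;  1·a + 4·b = 5.
(Σr·r = 35, Σr = 1, Σ1 = 4, Σr·q = 59, Σq = 5.)
Δ = 35·4 − 1² = 139.
a = (59·4 − 1·5)/139 = 231/139; b = (35·5 − 1·59)/139 = 116/139.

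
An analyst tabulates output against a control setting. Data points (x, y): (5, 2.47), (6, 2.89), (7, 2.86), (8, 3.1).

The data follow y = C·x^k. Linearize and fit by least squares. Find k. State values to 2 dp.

Taking logs, ln y = k·ln x + ln C, so regress ln y on ln x.
Σln x = 7.4265, Σ(ln x)² = 13.9113, Σln y = 4.1477, Σln x·ln y = 7.7543.
Equations: 13.9113·k + 7.4265·ln C = 7.7543;  7.4265·k + 4·ln C = 4.1477.
Slope k = (n·Σln x·ln y − Σln x·Σln y)/(n·Σ(ln x)² − (Σln x)²) = (4·7.7543 − 7.4265·4.1477)/0.4917 = 0.43535; ln C = (Σln y − k·Σln x)/n = 0.22863.

k = 0.44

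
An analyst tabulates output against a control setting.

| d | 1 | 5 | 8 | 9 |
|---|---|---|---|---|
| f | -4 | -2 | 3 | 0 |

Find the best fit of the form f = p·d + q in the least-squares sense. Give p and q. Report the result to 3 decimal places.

Normal-equation sums: Σd·d = 171, Σd = 23, Σ1 = 4.
Moment sums: Σd·f = 10, Σf = -3.
det = 171·4 − 23² = 155.
p = (10·4 − 23·(-3))/155 = 109/155; q = (171·(-3) − 23·10)/155 = -743/155.

p = 0.703, q = -4.794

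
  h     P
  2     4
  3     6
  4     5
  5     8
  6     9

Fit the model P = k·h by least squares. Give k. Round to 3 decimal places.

k = 1.556

The normal system XᵀX·[k]ᵀ = XᵀP is [[90]]·[k]ᵀ = [140]ᵀ.
k = 140/90 = 1.55556.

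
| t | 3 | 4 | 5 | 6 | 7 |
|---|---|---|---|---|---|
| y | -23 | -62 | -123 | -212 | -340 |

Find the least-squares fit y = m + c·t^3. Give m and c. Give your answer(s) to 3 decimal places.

Sums needed: Σ1 = 5, Σt^3 = 775, Σt^3·t^3 = 184755.
And Σy = -760, Σt^3·y = -182376.
XᵀX·[m, c]ᵀ = Xᵀy becomes [[5, 775]; [775, 184755]]·[m, c]ᵀ = [-760, -182376]ᵀ.
Δ = 5·184755 − 775² = 323150.
m = ((-760)·184755 − 775·(-182376))/323150 = 18552/6463; c = (5·(-182376) − 775·(-760))/323150 = -32288/32315.

m = 2.870, c = -0.999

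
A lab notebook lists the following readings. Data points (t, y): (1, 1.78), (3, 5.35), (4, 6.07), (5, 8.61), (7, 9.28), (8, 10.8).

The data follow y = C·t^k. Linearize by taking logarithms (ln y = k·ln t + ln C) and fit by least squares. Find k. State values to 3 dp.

Linearized form: ln y = k·ln t + ln C. From the 6 transformed points,
Σln t = 8.1197, Σ(ln t)² = 13.8297, Σln y = 10.8174, Σln t·ln y = 17.0908.
Equations: 13.8297·k + 8.1197·ln C = 17.0908;  8.1197·k + 6·ln C = 10.8174.
Solving (det = 17.0487): k = 0.86287, ln C = 0.63519.

k = 0.863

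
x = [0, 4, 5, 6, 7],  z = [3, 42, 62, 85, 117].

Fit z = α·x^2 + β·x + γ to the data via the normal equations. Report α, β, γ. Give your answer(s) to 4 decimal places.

α = 2.1969, β = 0.7565, γ = 3.1108

Compute the Gram sums: Σx^2·x^2 = 4578, Σx^2·x = 748, Σx^2 = 126, Σx·x = 126, Σx = 22, Σ1 = 5.
Right-hand side: Σx^2·z = 11015, Σx·z = 1807, Σz = 309.
MᵀM·[α, β, γ]ᵀ = Mᵀz becomes [[4578, 748, 126]; [748, 126, 22]; [126, 22, 5]]·[α, β, γ]ᵀ = [11015, 1807, 309]ᵀ.
Solving the 3×3 system (Gaussian elimination) gives α = 19117/8702, β = 6583/8702, γ = 13535/4351.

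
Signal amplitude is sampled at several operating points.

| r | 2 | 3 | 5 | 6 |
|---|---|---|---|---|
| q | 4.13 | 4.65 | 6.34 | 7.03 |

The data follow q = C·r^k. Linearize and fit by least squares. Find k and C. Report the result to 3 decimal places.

Let Y = ln q. Fitting Y = k·ln r + ln C by least squares:
Σln r = 5.1930, Σ(ln r)² = 7.4881, Σln q = 6.7522, Σln r·ln q = 9.1382.
Equations: 7.4881·k + 5.1930·ln C = 9.1382;  5.1930·k + 4·ln C = 6.7522.
Δ = 7.4881·4 − (5.1930)² = 2.9856; k = (9.1382·4 − 5.1930·6.7522)/2.9856 = 0.49868, ln C = (7.4881·6.7522 − 5.1930·9.1382)/2.9856 = 1.04064, so C = exp(1.04064) = 2.83103.

k = 0.499, C = 2.831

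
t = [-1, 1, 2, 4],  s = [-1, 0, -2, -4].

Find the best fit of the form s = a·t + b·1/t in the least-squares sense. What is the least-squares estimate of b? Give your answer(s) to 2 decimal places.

b = 1.55

From the data, Σt·t = 22, Σt·1/t = 4, Σ1/t·1/t = 37/16.
Right-hand side: Σt·s = -19, Σ1/t·s = -1.
So XᵀX·[a, b]ᵀ = Xᵀs: [[22, 4]; [4, 37/16]]·[a, b]ᵀ = [-19, -1]ᵀ.
Δ = 22·(37/16) − 4² = 279/8.
a = ((-19)·(37/16) − 4·(-1))/(279/8) = -71/62; b = (22·(-1) − 4·(-19))/(279/8) = 48/31.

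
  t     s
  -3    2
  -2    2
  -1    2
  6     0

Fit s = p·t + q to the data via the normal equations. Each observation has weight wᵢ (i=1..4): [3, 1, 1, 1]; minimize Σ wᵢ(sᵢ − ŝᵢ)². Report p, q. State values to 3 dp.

p = -0.226, q = 1.441

Setting ∂/∂p … = 0 gives: 68·p + (-6)·q = -24;  (-6)·p + 6·q = 10.
Δ = 68·6 − (-6)² = 372.
p = ((-24)·6 − (-6)·10)/372 = -7/31; q = (68·10 − (-6)·(-24))/372 = 134/93.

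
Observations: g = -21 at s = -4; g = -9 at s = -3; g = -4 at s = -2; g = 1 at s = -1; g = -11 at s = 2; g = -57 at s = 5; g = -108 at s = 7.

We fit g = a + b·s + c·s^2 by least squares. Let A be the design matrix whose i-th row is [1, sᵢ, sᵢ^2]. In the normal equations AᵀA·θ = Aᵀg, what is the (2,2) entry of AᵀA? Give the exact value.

108

Row 2 ↔ basis s, column 2 ↔ basis s, so (AᵀA)_{2,2} = Σᵢ (s)·(s) = (-4)·(-4) + (-3)·(-3) + (-2)·(-2) + (-1)·(-1) + (2)·(2) + (5)·(5) + (7)·(7) = 108.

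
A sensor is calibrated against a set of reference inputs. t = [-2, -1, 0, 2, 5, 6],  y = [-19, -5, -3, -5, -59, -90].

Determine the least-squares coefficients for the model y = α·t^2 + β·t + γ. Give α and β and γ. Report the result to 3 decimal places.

From the data, Σt^2·t^2 = 1954, Σt^2·t = 340, Σt^2 = 70, Σt·t = 70, Σt = 10, Σ1 = 6.
And Σt^2·y = -4816, Σt·y = -802, Σy = -181.
Normal equations: [[1954, 340, 70]; [340, 70, 10]; [70, 10, 6]]·[α, β, γ]ᵀ = [-4816, -802, -181]ᵀ.
Row-reducing yields α = -3249/1078, β = 17461/5390, γ = -435/1078.

α = -3.014, β = 3.240, γ = -0.404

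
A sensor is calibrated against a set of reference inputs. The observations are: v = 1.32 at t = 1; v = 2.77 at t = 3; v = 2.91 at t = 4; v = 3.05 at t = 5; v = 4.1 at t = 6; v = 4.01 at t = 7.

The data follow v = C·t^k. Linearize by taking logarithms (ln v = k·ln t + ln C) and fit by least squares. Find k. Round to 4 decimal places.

k = 0.5731

With ln vᵢ as the transformed response and ln tᵢ as the regressor:
XᵀX = [[12.7160, 7.8320]; [7.8320, 6]], rhs = [9.6255, 6.2796]ᵀ  (here Σln t = 7.8320, Σ(ln t)² = 12.7160, Σln v = 6.2796, Σln t·ln v = 9.6255).
Slope k = (n·Σln t·ln v − Σln t·Σln v)/(n·Σ(ln t)² − (Σln t)²) = (6·9.6255 − 7.8320·6.2796)/14.9557 = 0.57311; ln C = (Σln v − k·Σln t)/n = 0.29850.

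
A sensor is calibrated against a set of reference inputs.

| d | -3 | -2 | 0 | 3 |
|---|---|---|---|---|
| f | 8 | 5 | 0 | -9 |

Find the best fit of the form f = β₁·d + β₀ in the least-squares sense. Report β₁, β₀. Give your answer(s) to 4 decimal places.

β₁ = -2.8095, β₀ = -0.4048

Forming MᵀM = [[22, -2]; [-2, 4]] and Mᵀf = [-61, 4]ᵀ gives MᵀM·[β₁, β₀]ᵀ = Mᵀf.
Eliminating β₀: 4·(row 1) − (-2)·(row 2) gives 84·β₁ = 4·(-61) − (-2)·4 = -236, so β₁ = -59/21.
Then β₀ = (4 − (-2)·(-59/21))/4 = -17/42.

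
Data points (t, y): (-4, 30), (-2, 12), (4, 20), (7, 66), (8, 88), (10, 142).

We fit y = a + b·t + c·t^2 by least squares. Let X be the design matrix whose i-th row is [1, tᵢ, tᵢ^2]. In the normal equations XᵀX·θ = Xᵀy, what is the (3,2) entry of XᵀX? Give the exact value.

1847

Row 3 ↔ basis t^2, column 2 ↔ basis t, so (XᵀX)_{3,2} = Σᵢ (t^2)·(t) = (16)·(-4) + (4)·(-2) + (16)·(4) + (49)·(7) + (64)·(8) + (100)·(10) = 1847.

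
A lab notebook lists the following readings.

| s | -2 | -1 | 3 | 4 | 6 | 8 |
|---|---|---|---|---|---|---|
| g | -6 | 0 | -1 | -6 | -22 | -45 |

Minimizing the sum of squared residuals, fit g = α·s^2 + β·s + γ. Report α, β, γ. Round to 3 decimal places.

α = -0.973, β = 1.867, γ = 2.159

Setting ∂/∂α … = 0 gives: 5746·α + 810·β + 130·γ = -3801;  810·α + 130·β + 18·γ = -507;  130·α + 18·β + 6·γ = -80.
(Σs^2·s^2 = 5746, Σs^2·s = 810, Σs^2 = 130, Σs·s = 130, Σs = 18, Σ1 = 6, Σs^2·g = -3801, Σs·g = -507, Σg = -80.)
Inverting the 3×3 Gram matrix, [α, β, γ]ᵀ = [-4219/4334, 16179/8668, 18713/8668]ᵀ.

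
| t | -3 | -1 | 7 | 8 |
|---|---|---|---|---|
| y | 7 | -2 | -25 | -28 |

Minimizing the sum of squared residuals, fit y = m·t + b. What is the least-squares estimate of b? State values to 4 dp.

b = -3.5202

Setting ∂/∂m … = 0 gives: 123·m + 11·b = -418;  11·m + 4·b = -48.
det = 123·4 − 11² = 371.
m = ((-418)·4 − 11·(-48))/371 = -1144/371; b = (123·(-48) − 11·(-418))/371 = -1306/371.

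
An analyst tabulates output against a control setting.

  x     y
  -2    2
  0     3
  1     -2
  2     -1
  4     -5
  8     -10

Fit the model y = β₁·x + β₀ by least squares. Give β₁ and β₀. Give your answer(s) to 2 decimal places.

Setting ∂/∂β₁ … = 0 gives: 89·β₁ + 13·β₀ = -108;  13·β₁ + 6·β₀ = -13.
(Σx·x = 89, Σx = 13, Σ1 = 6, Σx·y = -108, Σy = -13.)
Δ = 89·6 − 13² = 365.
β₁ = ((-108)·6 − 13·(-13))/365 = -479/365; β₀ = (89·(-13) − 13·(-108))/365 = 247/365.

β₁ = -1.31, β₀ = 0.68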